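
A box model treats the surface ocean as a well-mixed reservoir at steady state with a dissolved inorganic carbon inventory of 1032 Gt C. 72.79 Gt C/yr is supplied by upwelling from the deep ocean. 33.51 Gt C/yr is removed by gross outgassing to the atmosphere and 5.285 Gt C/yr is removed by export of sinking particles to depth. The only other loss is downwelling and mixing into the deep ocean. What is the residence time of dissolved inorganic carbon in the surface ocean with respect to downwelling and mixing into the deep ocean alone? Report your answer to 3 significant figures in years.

30.4 yr

At steady state ΣF_in = ΣF_out.
ΣF_in = 72.790 Gt C/yr.
Downwelling and mixing into the deep ocean flux = ΣF_in − (33.51 + 5.285) = 72.790 − 38.80 = 34.00 Gt C/yr.
τ = M / F = 1032 / 34.00 = 30.36 yr.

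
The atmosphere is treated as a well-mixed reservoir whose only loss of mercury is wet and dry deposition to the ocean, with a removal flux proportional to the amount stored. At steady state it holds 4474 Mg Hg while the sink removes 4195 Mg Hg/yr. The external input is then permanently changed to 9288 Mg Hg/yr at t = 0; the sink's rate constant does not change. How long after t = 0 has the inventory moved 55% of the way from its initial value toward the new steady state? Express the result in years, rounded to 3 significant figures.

0.852 yr

τ = M₀/F₀ = 4474/4195 = 1.067 yr.
The remaining gap fraction is e^(−t/τ); 55% covered ⇒ e^(−t/τ) = 0.450.
t = −τ ln(0.450) = 1.067 × 0.7985 = 0.8516 yr.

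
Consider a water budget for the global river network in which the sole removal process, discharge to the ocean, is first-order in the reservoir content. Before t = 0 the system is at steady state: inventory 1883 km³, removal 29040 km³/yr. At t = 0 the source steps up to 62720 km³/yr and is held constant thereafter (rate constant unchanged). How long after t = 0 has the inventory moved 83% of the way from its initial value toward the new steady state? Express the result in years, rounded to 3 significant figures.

τ = M₀/F₀ = 1883/29040 = 0.06484 yr.
The remaining gap fraction is e^(−t/τ); 83% covered ⇒ e^(−t/τ) = 0.170.
t = −τ ln(0.170) = 0.06484 × 1.772 = 0.1149 yr.

0.115 yr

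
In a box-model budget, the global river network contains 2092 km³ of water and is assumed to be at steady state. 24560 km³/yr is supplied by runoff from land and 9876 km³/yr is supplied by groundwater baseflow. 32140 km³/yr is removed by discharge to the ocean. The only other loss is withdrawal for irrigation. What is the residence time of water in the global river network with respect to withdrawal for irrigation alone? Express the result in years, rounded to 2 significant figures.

0.91 yr

At steady state ΣF_in = ΣF_out.
ΣF_in = 24560 + 9876 = 34436 km³/yr.
Withdrawal for irrigation flux = ΣF_in − (32140) = 34436 − 32140 = 2296 km³/yr.
τ = M / F = 2092 / 2296 = 0.9111 yr.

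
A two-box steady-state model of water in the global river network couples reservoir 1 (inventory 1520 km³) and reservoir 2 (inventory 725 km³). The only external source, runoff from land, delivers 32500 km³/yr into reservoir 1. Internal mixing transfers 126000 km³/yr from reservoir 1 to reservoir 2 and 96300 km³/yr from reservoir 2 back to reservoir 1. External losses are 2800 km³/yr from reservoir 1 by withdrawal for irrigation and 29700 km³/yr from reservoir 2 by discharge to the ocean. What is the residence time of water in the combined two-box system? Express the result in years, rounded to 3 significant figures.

0.0691 yr

For the system as a whole, the A↔B exchange is internal and contributes nothing to the throughput; only the external sinks remove mass.
M_total = 1520 + 725 = 2245.0 km³.
ΣF_external_out = 2800 + 29700 = 32500 km³/yr.
τ = M_total / ΣF_ext = 2245.0 / 32500 = 0.06908 yr.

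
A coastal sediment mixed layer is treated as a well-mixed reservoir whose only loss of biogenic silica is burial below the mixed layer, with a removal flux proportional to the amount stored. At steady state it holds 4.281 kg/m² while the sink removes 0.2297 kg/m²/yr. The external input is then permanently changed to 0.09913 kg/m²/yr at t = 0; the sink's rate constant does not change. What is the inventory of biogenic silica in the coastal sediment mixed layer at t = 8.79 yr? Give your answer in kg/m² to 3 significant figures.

The sink rate constant is k = F₀/M₀ = 0.2297/4.281 = 0.05366 yr⁻¹.
Solving dM/dt = F₁ − kM with M(0) = M₀ gives M(t) = F₁/k + (M₀ − F₁/k)·e^(−kt).
F₁/k = 0.09913/0.05366 = 1.8475 kg/m²; kt = 0.05366 × 8.79 = 0.4716, e^(−kt) = 0.6240.
M(8.79) = 1.8475 + (4.281 − 1.8475) × 0.6240 = 1.8475 + 1.518 = 3.3660 kg/m².

3.37 kg/m²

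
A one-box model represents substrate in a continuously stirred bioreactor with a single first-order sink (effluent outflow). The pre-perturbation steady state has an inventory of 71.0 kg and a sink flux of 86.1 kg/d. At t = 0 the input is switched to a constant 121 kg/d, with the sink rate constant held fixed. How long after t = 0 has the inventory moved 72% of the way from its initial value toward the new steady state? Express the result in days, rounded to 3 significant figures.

τ = M₀/F₀ = 71.0/86.1 = 0.8246 d.
The remaining gap fraction is e^(−t/τ); 72% covered ⇒ e^(−t/τ) = 0.280.
t = −τ ln(0.280) = 0.8246 × 1.273 = 1.050 d.

1.05 d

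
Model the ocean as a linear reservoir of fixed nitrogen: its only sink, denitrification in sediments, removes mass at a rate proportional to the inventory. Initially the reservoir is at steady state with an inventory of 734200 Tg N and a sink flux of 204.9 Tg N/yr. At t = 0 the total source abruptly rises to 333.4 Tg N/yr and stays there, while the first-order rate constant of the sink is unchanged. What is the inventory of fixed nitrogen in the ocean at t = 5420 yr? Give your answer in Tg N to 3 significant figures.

τ = M₀/F₀ = 734200/204.9 = 3583 yr; rate constant k = 1/τ.
New steady state M_∞ = F₁/k = F₁·τ = 333.4 × 3583 = 1.1946×10^6 Tg N.
M(t) = M_∞ + (M₀ − M_∞)·e^(−t/τ); t/τ = 5420/3583 = 1.513, so e^(−t/τ) = 0.2203.
M(t) = 1.1946×10^6 − 460400 × 0.2203 = 1.0932×10^6 Tg N.

1.09×10^6 Tg N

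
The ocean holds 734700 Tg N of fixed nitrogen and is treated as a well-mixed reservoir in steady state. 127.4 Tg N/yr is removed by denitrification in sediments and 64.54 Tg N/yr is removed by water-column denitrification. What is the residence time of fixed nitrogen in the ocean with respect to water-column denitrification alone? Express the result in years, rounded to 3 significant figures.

Residence time with respect to a single sink: τ = M / F_sink.
τ = 734700 / 64.54 = 11380 yr.

11400 yr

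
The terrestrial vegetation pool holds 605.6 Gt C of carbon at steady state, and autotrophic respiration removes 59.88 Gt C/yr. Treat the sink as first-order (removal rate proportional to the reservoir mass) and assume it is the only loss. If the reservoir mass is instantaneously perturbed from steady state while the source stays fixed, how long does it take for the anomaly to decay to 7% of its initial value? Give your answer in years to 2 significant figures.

27 yr

For a linear reservoir the anomaly decays as exp(−t/τ) with τ = M/F = 605.6/59.88 = 10.11 yr.
exp(−t/τ) = 0.07 ⇒ t = −τ ln(0.07) = 10.11 × 2.659 = 26.89 yr.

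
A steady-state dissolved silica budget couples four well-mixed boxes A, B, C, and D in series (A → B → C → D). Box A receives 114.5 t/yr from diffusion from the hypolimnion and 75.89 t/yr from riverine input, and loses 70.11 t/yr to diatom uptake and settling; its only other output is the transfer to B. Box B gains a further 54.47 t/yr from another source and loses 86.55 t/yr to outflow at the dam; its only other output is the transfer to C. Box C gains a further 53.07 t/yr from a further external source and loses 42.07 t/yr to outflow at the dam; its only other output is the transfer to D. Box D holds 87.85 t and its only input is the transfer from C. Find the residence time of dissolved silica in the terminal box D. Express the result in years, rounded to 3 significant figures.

0.886 yr

Box A: F(A→B) = (114.5 + 75.89) − 70.11 = 120.28 t/yr.
Box B: F(B→C) = (120.28 + 54.47) − 86.55 = 88.200 t/yr.
Box C: F(C→D) = (88.200 + 53.07) − 42.07 = 99.200 t/yr.
Box D throughput = its input = 99.200 t/yr; τ = 87.85 / 99.200 = 0.8856 yr.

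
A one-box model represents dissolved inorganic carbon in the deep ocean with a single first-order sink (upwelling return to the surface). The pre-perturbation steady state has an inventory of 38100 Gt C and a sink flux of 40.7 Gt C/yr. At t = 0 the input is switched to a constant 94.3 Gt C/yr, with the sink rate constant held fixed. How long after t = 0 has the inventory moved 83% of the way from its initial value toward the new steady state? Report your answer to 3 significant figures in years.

1660 yr

τ = M₀/F₀ = 38100/40.7 = 936.1 yr.
The remaining gap fraction is e^(−t/τ); 83% covered ⇒ e^(−t/τ) = 0.170.
t = −τ ln(0.170) = 936.1 × 1.772 = 1659 yr.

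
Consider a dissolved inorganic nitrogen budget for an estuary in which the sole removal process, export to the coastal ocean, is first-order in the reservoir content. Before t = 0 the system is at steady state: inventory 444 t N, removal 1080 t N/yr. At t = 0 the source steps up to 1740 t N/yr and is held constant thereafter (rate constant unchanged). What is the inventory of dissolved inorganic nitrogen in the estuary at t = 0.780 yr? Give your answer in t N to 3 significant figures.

675 t N

The sink rate constant is k = F₀/M₀ = 1080/444 = 2.432 yr⁻¹.
Solving dM/dt = F₁ − kM with M(0) = M₀ gives M(t) = F₁/k + (M₀ − F₁/k)·e^(−kt).
F₁/k = 1740/2.432 = 715.33 t N; kt = 2.432 × 0.780 = 1.897, e^(−kt) = 0.1500.
M(0.780) = 715.33 + (444 − 715.33) × 0.1500 = 715.33 − 40.69 = 674.64 t N.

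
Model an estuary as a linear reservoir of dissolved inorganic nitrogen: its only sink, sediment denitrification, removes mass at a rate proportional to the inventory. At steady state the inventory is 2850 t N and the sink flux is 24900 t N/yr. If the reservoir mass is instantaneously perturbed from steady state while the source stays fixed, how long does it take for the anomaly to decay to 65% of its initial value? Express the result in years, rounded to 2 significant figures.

0.049 yr

For a linear reservoir the anomaly decays as exp(−t/τ) with τ = M/F = 2850/24900 = 0.1145 yr.
exp(−t/τ) = 0.65 ⇒ t = −τ ln(0.65) = 0.1145 × 0.4308 = 0.04931 yr.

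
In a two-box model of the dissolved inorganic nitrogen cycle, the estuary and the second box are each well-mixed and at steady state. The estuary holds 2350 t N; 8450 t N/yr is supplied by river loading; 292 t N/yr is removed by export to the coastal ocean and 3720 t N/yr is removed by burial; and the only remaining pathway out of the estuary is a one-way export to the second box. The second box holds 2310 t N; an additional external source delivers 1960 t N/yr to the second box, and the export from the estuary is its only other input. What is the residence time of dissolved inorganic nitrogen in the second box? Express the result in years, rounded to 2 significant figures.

0.36 yr

Balance the estuary: ΣF_in = 8450.0 t N/yr.
Export to the second box = ΣF_in − (292 + 3720) = 4438.0 t N/yr.
Total input to the second box = 4438.0 + 1960 = 6398.0 t N/yr; at steady state this equals its total output.
τ = M / F = 2310 / 6398.0 = 0.3611 yr.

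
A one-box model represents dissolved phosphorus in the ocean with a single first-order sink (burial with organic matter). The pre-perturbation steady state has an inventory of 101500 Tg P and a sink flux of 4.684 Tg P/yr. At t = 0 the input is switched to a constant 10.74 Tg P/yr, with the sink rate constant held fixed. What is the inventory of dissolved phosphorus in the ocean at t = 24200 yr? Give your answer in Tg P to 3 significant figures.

τ = M₀/F₀ = 101500/4.684 = 21670 yr; rate constant k = 1/τ.
New steady state M_∞ = F₁/k = F₁·τ = 10.74 × 21670 = 232730 Tg P.
M(t) = M_∞ + (M₀ − M_∞)·e^(−t/τ); t/τ = 24200/21670 = 1.117, so e^(−t/τ) = 0.3273.
M(t) = 232730 − 131200 × 0.3273 = 189770 Tg P.

190000 Tg P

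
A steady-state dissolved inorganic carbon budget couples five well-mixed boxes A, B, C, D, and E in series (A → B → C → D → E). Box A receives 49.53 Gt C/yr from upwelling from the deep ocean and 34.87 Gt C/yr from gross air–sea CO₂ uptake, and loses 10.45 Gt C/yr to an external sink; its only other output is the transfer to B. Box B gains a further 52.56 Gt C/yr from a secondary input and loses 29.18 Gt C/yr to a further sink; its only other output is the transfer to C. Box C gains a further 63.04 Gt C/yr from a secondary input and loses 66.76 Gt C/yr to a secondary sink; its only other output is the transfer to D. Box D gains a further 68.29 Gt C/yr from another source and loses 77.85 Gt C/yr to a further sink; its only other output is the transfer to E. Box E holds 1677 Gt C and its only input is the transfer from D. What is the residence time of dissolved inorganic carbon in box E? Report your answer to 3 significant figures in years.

Box A: F(A→B) = (49.53 + 34.87) − 10.45 = 73.950 Gt C/yr.
Box B: F(B→C) = (73.950 + 52.56) − 29.18 = 97.330 Gt C/yr.
Box C: F(C→D) = (97.330 + 63.04) − 66.76 = 93.610 Gt C/yr.
Box D: F(D→E) = (93.610 + 68.29) − 77.85 = 84.050 Gt C/yr.
Box E throughput = its input = 84.050 Gt C/yr; τ = 1677 / 84.050 = 19.95 yr.

20.0 yr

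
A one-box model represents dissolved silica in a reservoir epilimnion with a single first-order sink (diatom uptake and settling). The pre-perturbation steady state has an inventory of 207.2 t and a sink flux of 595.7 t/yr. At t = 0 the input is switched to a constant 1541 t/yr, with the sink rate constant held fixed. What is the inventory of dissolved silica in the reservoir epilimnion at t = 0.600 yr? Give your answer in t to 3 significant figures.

The sink rate constant is k = F₀/M₀ = 595.7/207.2 = 2.875 yr⁻¹.
Solving dM/dt = F₁ − kM with M(0) = M₀ gives M(t) = F₁/k + (M₀ − F₁/k)·e^(−kt).
F₁/k = 1541/2.875 = 536.00 t; kt = 2.875 × 0.600 = 1.725, e^(−kt) = 0.1782.
M(0.600) = 536.00 + (207.2 − 536.00) × 0.1782 = 536.00 − 58.58 = 477.42 t.

477 t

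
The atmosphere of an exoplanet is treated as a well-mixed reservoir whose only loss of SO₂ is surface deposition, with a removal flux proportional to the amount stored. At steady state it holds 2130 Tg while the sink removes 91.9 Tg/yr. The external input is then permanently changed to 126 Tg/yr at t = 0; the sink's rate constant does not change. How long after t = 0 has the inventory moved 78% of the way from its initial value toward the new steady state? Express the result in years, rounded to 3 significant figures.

τ = M₀/F₀ = 2130/91.9 = 23.18 yr.
The remaining gap fraction is e^(−t/τ); 78% covered ⇒ e^(−t/τ) = 0.220.
t = −τ ln(0.220) = 23.18 × 1.514 = 35.09 yr.

35.1 yr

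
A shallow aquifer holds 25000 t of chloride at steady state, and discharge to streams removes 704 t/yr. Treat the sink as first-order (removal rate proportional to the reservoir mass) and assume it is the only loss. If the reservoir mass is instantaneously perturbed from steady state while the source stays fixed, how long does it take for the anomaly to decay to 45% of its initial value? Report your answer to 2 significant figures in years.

For a linear reservoir the anomaly decays as exp(−t/τ) with τ = M/F = 25000/704 = 35.51 yr.
exp(−t/τ) = 0.45 ⇒ t = −τ ln(0.45) = 35.51 × 0.7985 = 28.36 yr.

28 yr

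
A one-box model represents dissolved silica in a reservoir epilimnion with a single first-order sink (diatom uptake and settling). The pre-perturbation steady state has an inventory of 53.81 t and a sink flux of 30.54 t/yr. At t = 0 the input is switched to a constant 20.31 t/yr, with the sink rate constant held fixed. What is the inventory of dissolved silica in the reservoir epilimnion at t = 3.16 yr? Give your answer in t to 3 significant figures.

38.8 t

Residence time τ = M₀/F₀ = 1.762 yr. The eventual steady state is M_∞ = M₀·(F₁/F₀) = 53.81 × 20.31/30.54 = 35.785 t.
The anomaly ΔM(t) = M(t) − M_∞ decays as ΔM₀·e^(−t/τ) with ΔM₀ = 53.81 − 35.785 = 18.02 t.
At t = 3.16 yr, e^(−t/τ) = e^(−1.793) = 0.1664, so ΔM = 2.999 t and M = 35.785 + 2.999 = 38.784 t.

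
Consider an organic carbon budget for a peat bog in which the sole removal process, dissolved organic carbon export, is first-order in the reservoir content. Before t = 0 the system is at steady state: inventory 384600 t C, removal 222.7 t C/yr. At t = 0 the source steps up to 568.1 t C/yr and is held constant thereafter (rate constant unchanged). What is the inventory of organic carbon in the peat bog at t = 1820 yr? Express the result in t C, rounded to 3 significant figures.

Residence time τ = M₀/F₀ = 1727 yr. The eventual steady state is M_∞ = M₀·(F₁/F₀) = 384600 × 568.1/222.7 = 981100 t C.
The anomaly ΔM(t) = M(t) − M_∞ decays as ΔM₀·e^(−t/τ) with ΔM₀ = 384600 − 981100 = −596500 t C.
At t = 1820 yr, e^(−t/τ) = e^(−1.054) = 0.3486, so ΔM = −207900 t C and M = 981100 − 207900 = 773170 t C.

773000 t C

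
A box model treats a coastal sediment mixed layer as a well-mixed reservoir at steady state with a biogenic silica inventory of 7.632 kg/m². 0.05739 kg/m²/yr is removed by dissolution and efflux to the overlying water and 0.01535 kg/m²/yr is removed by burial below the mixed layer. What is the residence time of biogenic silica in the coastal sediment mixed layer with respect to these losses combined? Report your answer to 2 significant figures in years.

100 yr

Total removal = 0.05739 + 0.01535 = 0.072740 kg/m²/yr.
τ = M / ΣF_out = 7.632 / 0.072740 = 104.9 yr.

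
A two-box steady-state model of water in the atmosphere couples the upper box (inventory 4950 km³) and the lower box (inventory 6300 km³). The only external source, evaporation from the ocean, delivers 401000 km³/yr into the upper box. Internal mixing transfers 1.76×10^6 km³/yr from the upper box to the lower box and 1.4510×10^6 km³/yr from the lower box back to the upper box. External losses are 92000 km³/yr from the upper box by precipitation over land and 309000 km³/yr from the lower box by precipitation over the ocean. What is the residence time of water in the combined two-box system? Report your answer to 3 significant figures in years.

0.0281 yr

Treat the two boxes together as one reservoir: the mixing fluxes between them are internal recycling, so τ = ΣM / Σ(external losses).
M_total = 4950 + 6300 = 11250 km³.
ΣF_external_out = 92000 + 309000 = 401000 km³/yr.
τ = M_total / ΣF_ext = 11250 / 401000 = 0.02805 yr.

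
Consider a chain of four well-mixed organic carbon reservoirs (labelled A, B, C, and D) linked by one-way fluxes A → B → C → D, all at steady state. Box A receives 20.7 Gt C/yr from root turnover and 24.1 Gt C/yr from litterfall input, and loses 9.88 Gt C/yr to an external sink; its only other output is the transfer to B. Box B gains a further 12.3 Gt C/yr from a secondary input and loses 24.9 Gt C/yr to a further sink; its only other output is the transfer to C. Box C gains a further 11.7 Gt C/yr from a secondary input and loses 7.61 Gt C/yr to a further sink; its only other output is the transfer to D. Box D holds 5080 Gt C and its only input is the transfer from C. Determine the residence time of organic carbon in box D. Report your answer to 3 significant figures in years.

192 yr

Box A: F(A→B) = (20.7 + 24.1) − 9.88 = 34.920 Gt C/yr.
Box B: F(B→C) = (34.920 + 12.3) − 24.9 = 22.320 Gt C/yr.
Box C: F(C→D) = (22.320 + 11.7) − 7.61 = 26.410 Gt C/yr.
Box D throughput = its input = 26.410 Gt C/yr; τ = 5080 / 26.410 = 192.4 yr.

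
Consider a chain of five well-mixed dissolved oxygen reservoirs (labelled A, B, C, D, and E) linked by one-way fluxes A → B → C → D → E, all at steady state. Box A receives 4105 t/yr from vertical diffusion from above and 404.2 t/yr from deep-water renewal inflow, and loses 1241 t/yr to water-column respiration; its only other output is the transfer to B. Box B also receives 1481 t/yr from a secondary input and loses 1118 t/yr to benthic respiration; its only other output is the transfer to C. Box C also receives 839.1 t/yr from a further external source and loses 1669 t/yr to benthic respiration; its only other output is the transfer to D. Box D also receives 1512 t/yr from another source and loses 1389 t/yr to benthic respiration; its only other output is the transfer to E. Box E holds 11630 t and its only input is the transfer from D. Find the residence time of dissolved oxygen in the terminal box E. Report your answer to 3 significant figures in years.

3.98 yr

Box A: F(A→B) = (4105 + 404.2) − 1241 = 3268.2 t/yr.
Box B: F(B→C) = (3268.2 + 1481) − 1118 = 3631.2 t/yr.
Box C: F(C→D) = (3631.2 + 839.1) − 1669 = 2801.3 t/yr.
Box D: F(D→E) = (2801.3 + 1512) − 1389 = 2924.3 t/yr.
Box E throughput = its input = 2924.3 t/yr; τ = 11630 / 2924.3 = 3.977 yr.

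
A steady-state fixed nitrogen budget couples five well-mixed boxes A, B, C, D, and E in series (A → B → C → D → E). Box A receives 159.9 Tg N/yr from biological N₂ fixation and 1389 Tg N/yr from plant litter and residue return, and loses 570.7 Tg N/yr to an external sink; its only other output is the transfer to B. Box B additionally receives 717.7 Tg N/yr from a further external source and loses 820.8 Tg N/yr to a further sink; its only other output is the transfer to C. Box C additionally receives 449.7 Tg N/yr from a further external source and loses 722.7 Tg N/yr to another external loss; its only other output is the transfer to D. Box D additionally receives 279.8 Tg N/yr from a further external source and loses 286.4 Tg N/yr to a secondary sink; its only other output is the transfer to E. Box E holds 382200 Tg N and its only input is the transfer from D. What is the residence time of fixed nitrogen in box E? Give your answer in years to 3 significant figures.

642 yr

Box A: F(A→B) = (159.9 + 1389) − 570.7 = 978.20 Tg N/yr.
Box B: F(B→C) = (978.20 + 717.7) − 820.8 = 875.10 Tg N/yr.
Box C: F(C→D) = (875.10 + 449.7) − 722.7 = 602.10 Tg N/yr.
Box D: F(D→E) = (602.10 + 279.8) − 286.4 = 595.50 Tg N/yr.
Box E throughput = its input = 595.50 Tg N/yr; τ = 382200 / 595.50 = 641.8 yr.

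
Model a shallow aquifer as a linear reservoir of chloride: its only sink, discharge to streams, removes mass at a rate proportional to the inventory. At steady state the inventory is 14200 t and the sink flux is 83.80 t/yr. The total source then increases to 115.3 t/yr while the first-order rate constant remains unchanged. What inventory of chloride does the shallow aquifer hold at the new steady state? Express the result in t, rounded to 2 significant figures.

Rate constant k = F/M = 83.80 / 14200 = 0.005901 yr⁻¹.
At the new steady state, source = k·M_new ⇒ M_new = 115.3 / 0.005901 = 19540 t.
(Equivalently M_new = M × F_new/F_old = 14200 × 115.3/83.80.)

20000 t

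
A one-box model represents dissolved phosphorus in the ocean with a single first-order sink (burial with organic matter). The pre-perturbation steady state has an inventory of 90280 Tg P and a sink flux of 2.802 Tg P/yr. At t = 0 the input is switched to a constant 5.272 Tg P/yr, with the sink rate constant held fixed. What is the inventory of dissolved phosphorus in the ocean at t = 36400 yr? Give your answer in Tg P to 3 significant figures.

Residence time τ = M₀/F₀ = 32220 yr. The eventual steady state is M_∞ = M₀·(F₁/F₀) = 90280 × 5.272/2.802 = 169860 Tg P.
The anomaly ΔM(t) = M(t) − M_∞ decays as ΔM₀·e^(−t/τ) with ΔM₀ = 90280 − 169860 = −79580 Tg P.
At t = 36400 yr, e^(−t/τ) = e^(−1.130) = 0.3231, so ΔM = −25710 Tg P and M = 169860 − 25710 = 144150 Tg P.

144000 Tg P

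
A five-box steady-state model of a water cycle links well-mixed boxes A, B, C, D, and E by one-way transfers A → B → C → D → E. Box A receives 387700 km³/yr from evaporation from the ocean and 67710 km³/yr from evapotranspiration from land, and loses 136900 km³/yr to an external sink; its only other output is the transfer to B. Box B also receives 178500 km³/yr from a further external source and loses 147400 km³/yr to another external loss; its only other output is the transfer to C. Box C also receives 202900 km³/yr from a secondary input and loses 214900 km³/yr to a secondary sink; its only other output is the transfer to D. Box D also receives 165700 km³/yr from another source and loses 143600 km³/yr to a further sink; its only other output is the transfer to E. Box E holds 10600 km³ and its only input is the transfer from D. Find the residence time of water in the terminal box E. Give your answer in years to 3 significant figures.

Box A: F(A→B) = (387700 + 67710) − 136900 = 318510 km³/yr.
Box B: F(B→C) = (318510 + 178500) − 147400 = 349610 km³/yr.
Box C: F(C→D) = (349610 + 202900) − 214900 = 337610 km³/yr.
Box D: F(D→E) = (337610 + 165700) − 143600 = 359710 km³/yr.
Box E throughput = its input = 359710 km³/yr; τ = 10600 / 359710 = 0.02947 yr.

0.0295 yr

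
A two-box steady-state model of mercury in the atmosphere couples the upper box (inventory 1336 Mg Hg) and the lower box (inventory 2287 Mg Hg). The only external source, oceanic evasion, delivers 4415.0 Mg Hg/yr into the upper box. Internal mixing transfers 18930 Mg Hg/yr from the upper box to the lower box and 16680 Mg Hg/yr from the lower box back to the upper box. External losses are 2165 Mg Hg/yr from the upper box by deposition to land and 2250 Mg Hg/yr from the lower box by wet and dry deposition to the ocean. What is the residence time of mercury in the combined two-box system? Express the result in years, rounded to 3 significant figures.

Treat the two boxes together as one reservoir: the mixing fluxes between them are internal recycling, so τ = ΣM / Σ(external losses).
M_total = 1336 + 2287 = 3623.0 Mg Hg.
ΣF_external_out = 2165 + 2250 = 4415.0 Mg Hg/yr.
τ = M_total / ΣF_ext = 3623.0 / 4415.0 = 0.8206 yr.

0.821 yr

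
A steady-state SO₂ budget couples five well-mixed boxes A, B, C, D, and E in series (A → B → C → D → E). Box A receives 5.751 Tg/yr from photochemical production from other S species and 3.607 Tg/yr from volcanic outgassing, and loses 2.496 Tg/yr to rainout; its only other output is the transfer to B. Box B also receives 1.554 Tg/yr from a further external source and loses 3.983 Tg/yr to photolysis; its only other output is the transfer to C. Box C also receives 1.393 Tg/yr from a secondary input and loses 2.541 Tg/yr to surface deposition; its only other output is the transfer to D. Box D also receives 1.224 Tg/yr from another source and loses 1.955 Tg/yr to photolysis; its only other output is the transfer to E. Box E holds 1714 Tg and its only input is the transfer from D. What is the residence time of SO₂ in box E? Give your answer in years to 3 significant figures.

671 yr

Box A: F(A→B) = (5.751 + 3.607) − 2.496 = 6.8620 Tg/yr.
Box B: F(B→C) = (6.8620 + 1.554) − 3.983 = 4.4330 Tg/yr.
Box C: F(C→D) = (4.4330 + 1.393) − 2.541 = 3.2850 Tg/yr.
Box D: F(D→E) = (3.2850 + 1.224) − 1.955 = 2.5540 Tg/yr.
Box E throughput = its input = 2.5540 Tg/yr; τ = 1714 / 2.5540 = 671.1 yr.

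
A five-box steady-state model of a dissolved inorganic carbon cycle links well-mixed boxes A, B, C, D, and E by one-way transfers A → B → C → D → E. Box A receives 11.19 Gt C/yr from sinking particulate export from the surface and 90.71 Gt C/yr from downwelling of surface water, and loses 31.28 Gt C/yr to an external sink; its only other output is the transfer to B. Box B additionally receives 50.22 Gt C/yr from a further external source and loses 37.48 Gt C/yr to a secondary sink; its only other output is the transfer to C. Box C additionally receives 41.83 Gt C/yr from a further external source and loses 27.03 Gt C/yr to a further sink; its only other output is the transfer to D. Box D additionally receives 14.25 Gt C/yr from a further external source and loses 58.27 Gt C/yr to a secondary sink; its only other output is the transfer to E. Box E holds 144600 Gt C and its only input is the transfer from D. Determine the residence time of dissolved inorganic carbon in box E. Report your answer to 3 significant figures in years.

Box A: F(A→B) = (11.19 + 90.71) − 31.28 = 70.620 Gt C/yr.
Box B: F(B→C) = (70.620 + 50.22) − 37.48 = 83.360 Gt C/yr.
Box C: F(C→D) = (83.360 + 41.83) − 27.03 = 98.160 Gt C/yr.
Box D: F(D→E) = (98.160 + 14.25) − 58.27 = 54.140 Gt C/yr.
Box E throughput = its input = 54.140 Gt C/yr; τ = 144600 / 54.140 = 2671 yr.

2670 yr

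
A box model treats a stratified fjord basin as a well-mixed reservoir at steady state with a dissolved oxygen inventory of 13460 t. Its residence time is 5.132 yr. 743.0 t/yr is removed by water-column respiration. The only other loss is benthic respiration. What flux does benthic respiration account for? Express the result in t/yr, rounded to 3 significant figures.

1880 t/yr

Total removal F = M/τ = 13460 / 5.132 = 2623 t/yr.
Benthic respiration = F − (743.0) = 2623 − 743.0 = 1880 t/yr.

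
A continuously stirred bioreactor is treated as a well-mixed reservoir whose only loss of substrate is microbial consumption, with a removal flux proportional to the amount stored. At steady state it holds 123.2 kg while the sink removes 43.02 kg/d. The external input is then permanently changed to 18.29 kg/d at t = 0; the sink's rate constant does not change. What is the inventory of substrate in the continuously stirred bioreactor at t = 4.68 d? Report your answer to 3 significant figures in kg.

66.2 kg

The sink rate constant is k = F₀/M₀ = 43.02/123.2 = 0.3492 d⁻¹.
Solving dM/dt = F₁ − kM with M(0) = M₀ gives M(t) = F₁/k + (M₀ − F₁/k)·e^(−kt).
F₁/k = 18.29/0.3492 = 52.379 kg; kt = 0.3492 × 4.68 = 1.634, e^(−kt) = 0.1951.
M(4.68) = 52.379 + (123.2 − 52.379) × 0.1951 = 52.379 + 13.82 = 66.196 kg.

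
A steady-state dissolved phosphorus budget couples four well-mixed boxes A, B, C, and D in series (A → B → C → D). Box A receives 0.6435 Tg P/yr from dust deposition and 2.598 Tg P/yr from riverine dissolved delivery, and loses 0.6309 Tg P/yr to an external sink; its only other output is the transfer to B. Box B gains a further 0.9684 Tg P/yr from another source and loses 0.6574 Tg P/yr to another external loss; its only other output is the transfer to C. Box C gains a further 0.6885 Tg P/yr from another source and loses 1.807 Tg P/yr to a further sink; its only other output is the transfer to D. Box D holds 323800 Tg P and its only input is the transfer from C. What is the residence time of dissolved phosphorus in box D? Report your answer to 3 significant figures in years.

180000 yr

Box A: F(A→B) = (0.6435 + 2.598) − 0.6309 = 2.6106 Tg P/yr.
Box B: F(B→C) = (2.6106 + 0.9684) − 0.6574 = 2.9216 Tg P/yr.
Box C: F(C→D) = (2.9216 + 0.6885) − 1.807 = 1.8031 Tg P/yr.
Box D throughput = its input = 1.8031 Tg P/yr; τ = 323800 / 1.8031 = 179600 yr.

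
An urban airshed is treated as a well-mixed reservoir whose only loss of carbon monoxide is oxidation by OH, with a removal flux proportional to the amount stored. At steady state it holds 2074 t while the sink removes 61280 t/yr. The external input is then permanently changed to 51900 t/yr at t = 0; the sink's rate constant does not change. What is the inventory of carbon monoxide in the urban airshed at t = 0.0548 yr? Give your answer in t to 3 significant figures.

τ = M₀/F₀ = 2074/61280 = 0.03384 yr; rate constant k = 1/τ.
New steady state M_∞ = F₁/k = F₁·τ = 51900 × 0.03384 = 1756.5 t.
M(t) = M_∞ + (M₀ − M_∞)·e^(−t/τ); t/τ = 0.0548/0.03384 = 1.619, so e^(−t/τ) = 0.1981.
M(t) = 1756.5 + 317.5 × 0.1981 = 1819.4 t.

1820 t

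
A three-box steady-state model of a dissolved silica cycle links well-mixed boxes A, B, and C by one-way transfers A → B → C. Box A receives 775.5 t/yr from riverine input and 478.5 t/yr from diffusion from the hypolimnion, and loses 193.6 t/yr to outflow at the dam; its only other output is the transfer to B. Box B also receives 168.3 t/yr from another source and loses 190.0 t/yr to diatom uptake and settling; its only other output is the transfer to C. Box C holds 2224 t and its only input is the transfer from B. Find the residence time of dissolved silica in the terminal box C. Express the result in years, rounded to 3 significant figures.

2.14 yr

Box A: F(A→B) = (775.5 + 478.5) − 193.6 = 1060.4 t/yr.
Box B: F(B→C) = (1060.4 + 168.3) − 190.0 = 1038.7 t/yr.
Box C throughput = its input = 1038.7 t/yr; τ = 2224 / 1038.7 = 2.141 yr.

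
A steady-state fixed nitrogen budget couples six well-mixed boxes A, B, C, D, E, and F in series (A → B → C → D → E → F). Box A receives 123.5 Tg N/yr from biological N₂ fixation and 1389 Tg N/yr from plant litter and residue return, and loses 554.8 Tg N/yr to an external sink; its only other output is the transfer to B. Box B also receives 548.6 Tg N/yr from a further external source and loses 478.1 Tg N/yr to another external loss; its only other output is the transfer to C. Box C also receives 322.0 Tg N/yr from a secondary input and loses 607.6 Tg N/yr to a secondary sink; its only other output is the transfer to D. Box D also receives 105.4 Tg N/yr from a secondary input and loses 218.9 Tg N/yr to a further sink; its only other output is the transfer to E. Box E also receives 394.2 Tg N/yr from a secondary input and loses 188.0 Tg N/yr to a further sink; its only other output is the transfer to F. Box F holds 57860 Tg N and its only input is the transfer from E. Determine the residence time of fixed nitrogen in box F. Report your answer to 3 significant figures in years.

69.3 yr

Box A: F(A→B) = (123.5 + 1389) − 554.8 = 957.70 Tg N/yr.
Box B: F(B→C) = (957.70 + 548.6) − 478.1 = 1028.2 Tg N/yr.
Box C: F(C→D) = (1028.2 + 322.0) − 607.6 = 742.60 Tg N/yr.
Box D: F(D→E) = (742.60 + 105.4) − 218.9 = 629.10 Tg N/yr.
Box E: F(E→F) = (629.10 + 394.2) − 188.0 = 835.30 Tg N/yr.
Box F throughput = its input = 835.30 Tg N/yr; τ = 57860 / 835.30 = 69.27 yr.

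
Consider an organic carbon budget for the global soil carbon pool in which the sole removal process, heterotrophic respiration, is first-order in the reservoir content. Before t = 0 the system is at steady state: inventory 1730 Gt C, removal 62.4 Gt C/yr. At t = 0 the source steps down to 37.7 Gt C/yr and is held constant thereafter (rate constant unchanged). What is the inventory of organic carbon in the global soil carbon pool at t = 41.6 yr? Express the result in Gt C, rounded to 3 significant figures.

1200 Gt C

The sink rate constant is k = F₀/M₀ = 62.4/1730 = 0.03607 yr⁻¹.
Solving dM/dt = F₁ − kM with M(0) = M₀ gives M(t) = F₁/k + (M₀ − F₁/k)·e^(−kt).
F₁/k = 37.7/0.03607 = 1045.2 Gt C; kt = 0.03607 × 41.6 = 1.500, e^(−kt) = 0.2230.
M(41.6) = 1045.2 + (1730 − 1045.2) × 0.2230 = 1045.2 + 152.7 = 1197.9 Gt C.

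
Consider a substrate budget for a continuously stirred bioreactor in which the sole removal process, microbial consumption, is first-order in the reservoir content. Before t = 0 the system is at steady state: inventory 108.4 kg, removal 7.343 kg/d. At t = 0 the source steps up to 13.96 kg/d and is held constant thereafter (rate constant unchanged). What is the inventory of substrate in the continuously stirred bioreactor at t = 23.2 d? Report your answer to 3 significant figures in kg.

186 kg

τ = M₀/F₀ = 108.4/7.343 = 14.76 d; rate constant k = 1/τ.
New steady state M_∞ = F₁/k = F₁·τ = 13.96 × 14.76 = 206.08 kg.
M(t) = M_∞ + (M₀ − M_∞)·e^(−t/τ); t/τ = 23.2/14.76 = 1.572, so e^(−t/τ) = 0.2077.
M(t) = 206.08 − 97.68 × 0.2077 = 185.79 kg.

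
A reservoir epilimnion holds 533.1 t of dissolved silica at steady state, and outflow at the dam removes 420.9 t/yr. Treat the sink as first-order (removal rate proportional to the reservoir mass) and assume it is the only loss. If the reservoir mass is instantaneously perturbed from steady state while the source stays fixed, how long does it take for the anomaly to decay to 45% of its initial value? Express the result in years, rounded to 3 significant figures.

For a linear reservoir the anomaly decays as exp(−t/τ) with τ = M/F = 533.1/420.9 = 1.267 yr.
exp(−t/τ) = 0.45 ⇒ t = −τ ln(0.45) = 1.267 × 0.7985 = 1.011 yr.

1.01 yr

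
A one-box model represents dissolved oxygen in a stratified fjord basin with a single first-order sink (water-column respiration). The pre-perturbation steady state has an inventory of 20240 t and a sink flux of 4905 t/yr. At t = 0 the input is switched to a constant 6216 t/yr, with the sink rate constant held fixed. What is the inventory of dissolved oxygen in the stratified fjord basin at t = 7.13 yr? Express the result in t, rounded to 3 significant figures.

24700 t

τ = M₀/F₀ = 20240/4905 = 4.126 yr; rate constant k = 1/τ.
New steady state M_∞ = F₁/k = F₁·τ = 6216 × 4.126 = 25650 t.
M(t) = M_∞ + (M₀ − M_∞)·e^(−t/τ); t/τ = 7.13/4.126 = 1.728, so e^(−t/τ) = 0.1777.
M(t) = 25650 − 5410 × 0.1777 = 24689 t.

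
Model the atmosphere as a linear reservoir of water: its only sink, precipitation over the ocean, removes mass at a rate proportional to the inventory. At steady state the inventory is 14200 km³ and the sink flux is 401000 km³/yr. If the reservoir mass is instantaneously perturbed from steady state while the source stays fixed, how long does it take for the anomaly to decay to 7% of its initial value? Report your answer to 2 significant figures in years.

0.094 yr

For a linear reservoir the anomaly decays as exp(−t/τ) with τ = M/F = 14200/401000 = 0.03541 yr.
exp(−t/τ) = 0.07 ⇒ t = −τ ln(0.07) = 0.03541 × 2.659 = 0.09417 yr.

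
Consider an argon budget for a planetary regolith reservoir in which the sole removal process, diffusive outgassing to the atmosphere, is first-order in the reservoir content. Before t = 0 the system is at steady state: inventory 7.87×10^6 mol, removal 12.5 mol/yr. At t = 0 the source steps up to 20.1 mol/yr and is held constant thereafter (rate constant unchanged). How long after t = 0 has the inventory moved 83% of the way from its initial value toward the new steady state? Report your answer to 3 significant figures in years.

τ = M₀/F₀ = 7.87×10^6/12.5 = 629600 yr.
The remaining gap fraction is e^(−t/τ); 83% covered ⇒ e^(−t/τ) = 0.170.
t = −τ ln(0.170) = 629600 × 1.772 = 1.116×10^6 yr.

1.12×10^6 yr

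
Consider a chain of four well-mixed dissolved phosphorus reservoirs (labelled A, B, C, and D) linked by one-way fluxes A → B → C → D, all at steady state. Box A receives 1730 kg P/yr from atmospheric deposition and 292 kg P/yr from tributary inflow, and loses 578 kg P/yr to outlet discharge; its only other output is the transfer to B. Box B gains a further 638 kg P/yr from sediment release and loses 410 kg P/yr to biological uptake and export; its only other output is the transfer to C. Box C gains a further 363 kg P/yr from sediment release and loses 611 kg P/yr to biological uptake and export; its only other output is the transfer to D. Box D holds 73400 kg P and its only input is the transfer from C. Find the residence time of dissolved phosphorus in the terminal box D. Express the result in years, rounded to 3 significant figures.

51.5 yr

Box A: F(A→B) = (1730 + 292) − 578 = 1444.0 kg P/yr.
Box B: F(B→C) = (1444.0 + 638) − 410 = 1672.0 kg P/yr.
Box C: F(C→D) = (1672.0 + 363) − 611 = 1424.0 kg P/yr.
Box D throughput = its input = 1424.0 kg P/yr; τ = 73400 / 1424.0 = 51.54 yr.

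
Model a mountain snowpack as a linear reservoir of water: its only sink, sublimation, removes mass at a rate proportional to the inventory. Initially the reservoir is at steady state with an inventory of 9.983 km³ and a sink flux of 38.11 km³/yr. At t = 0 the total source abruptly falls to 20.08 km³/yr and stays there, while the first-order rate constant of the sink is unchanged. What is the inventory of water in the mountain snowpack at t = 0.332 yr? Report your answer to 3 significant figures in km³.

τ = M₀/F₀ = 9.983/38.11 = 0.2620 yr; rate constant k = 1/τ.
New steady state M_∞ = F₁/k = F₁·τ = 20.08 × 0.2620 = 5.2600 km³.
M(t) = M_∞ + (M₀ − M_∞)·e^(−t/τ); t/τ = 0.332/0.2620 = 1.267, so e^(−t/τ) = 0.2816.
M(t) = 5.2600 + 4.723 × 0.2816 = 6.5898 km³.

6.59 km³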